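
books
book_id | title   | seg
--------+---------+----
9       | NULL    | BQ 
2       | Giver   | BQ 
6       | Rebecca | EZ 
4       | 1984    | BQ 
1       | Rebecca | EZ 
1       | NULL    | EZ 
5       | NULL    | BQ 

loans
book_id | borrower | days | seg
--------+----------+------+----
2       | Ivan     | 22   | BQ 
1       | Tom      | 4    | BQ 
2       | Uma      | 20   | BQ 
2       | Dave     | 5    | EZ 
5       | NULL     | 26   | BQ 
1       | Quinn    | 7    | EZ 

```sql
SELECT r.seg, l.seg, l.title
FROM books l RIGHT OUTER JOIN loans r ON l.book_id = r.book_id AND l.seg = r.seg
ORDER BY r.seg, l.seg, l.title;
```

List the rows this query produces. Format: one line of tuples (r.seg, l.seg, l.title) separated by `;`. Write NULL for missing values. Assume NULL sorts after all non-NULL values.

(BQ, BQ, Giver); (BQ, BQ, Giver); (BQ, BQ, NULL); (BQ, NULL, NULL); (EZ, EZ, Rebecca); (EZ, EZ, NULL); (EZ, NULL, NULL)

RIGHT JOIN keeps every row from `loans`; unmatched rows get NULL for `books`'s columns.
Matching on l.book_id = r.book_id AND l.seg = r.seg.
Matched pairs: 5; unmatched r rows kept: 2.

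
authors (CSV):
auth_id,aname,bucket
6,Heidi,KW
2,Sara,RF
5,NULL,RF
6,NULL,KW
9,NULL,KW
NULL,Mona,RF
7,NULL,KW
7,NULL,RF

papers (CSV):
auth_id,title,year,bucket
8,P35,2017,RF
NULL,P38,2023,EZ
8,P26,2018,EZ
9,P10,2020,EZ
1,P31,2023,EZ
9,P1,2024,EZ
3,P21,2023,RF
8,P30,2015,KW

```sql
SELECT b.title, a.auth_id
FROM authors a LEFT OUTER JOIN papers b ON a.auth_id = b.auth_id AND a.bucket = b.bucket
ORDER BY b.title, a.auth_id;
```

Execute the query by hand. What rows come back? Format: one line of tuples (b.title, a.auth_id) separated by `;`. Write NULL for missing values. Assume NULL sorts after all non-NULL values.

LEFT JOIN keeps every row from `authors`; unmatched rows get NULL for `papers`'s columns.
Matching on a.auth_id = b.auth_id AND a.bucket = b.bucket. A NULL in a compared column never satisfies the condition.
- a[0] auth_id=6, bucket=KW → no match; kept with NULLs on the b side.
- a[1] auth_id=2, bucket=RF → no match; kept with NULLs on the b side.
- a[2] auth_id=5, bucket=RF → no match; kept with NULLs on the b side.
- a[3] auth_id=6, bucket=KW → no match; kept with NULLs on the b side.
- a[4] auth_id=9, bucket=KW → no match; kept with NULLs on the b side.
- a[5] auth_id=NULL, bucket=RF → no match; kept with NULLs on the b side.
- a[6] auth_id=7, bucket=KW → no match; kept with NULLs on the b side.
- a[7] auth_id=7, bucket=RF → no match; kept with NULLs on the b side.
After projecting and ordering:
b.title | a.auth_id
NULL | 2
NULL | 5
NULL | 6
NULL | 6
NULL | 7
NULL | 7
NULL | 9
NULL | NULL

(NULL, 2); (NULL, 5); (NULL, 6); (NULL, 6); (NULL, 7); (NULL, 7); (NULL, 9); (NULL, NULL)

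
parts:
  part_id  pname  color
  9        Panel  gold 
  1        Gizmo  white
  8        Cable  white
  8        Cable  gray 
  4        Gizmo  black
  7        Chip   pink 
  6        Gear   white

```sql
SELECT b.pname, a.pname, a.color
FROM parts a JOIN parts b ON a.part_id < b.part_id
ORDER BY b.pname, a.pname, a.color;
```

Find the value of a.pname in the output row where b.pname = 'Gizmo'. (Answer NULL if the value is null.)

Gizmo

INNER JOIN keeps only pairs where the ON condition holds.
Matching on a.part_id < b.part_id.
- a row (part_id=9): no match → dropped.
- a row (part_id=1): matches 6 b row(s) → 6 output row(s).
- a row (part_id=8): matches 1 b row(s) → 1 output row(s).
- a row (part_id=8): matches 1 b row(s) → 1 output row(s).
- a row (part_id=4): matches 5 b row(s) → 5 output row(s).
- a row (part_id=7): matches 3 b row(s) → 3 output row(s).
- a row (part_id=6): matches 4 b row(s) → 4 output row(s).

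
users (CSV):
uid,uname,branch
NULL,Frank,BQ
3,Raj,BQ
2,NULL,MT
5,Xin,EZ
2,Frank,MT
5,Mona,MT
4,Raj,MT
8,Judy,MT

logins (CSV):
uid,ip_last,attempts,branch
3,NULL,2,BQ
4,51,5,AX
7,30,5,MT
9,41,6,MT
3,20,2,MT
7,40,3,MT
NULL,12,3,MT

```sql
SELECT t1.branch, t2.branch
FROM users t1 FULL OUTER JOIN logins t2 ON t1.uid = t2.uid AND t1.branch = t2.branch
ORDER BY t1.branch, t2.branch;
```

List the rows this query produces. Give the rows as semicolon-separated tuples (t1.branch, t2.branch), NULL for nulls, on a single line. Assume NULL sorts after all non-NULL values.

FULL OUTER JOIN keeps every row from both sides; unmatched rows get NULL for the other side's columns.
Matching on t1.uid = t2.uid AND t1.branch = t2.branch. A NULL in a compared column never satisfies the condition.
Matched pairs: 1; unmatched t1 rows kept: 7; unmatched t2 rows kept: 6.

(BQ, BQ); (BQ, NULL); (EZ, NULL); (MT, NULL); (MT, NULL); (MT, NULL); (MT, NULL); (MT, NULL); (NULL, AX); (NULL, MT); (NULL, MT); (NULL, MT); (NULL, MT); (NULL, MT)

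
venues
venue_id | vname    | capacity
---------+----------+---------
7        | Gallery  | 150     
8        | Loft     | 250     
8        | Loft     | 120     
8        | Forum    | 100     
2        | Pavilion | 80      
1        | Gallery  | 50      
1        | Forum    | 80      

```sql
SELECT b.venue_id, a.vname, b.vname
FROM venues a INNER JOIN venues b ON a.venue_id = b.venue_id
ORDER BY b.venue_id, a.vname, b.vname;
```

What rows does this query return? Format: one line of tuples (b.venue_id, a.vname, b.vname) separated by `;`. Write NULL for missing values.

INNER JOIN keeps only pairs where the ON condition holds.
Matching on a.venue_id = b.venue_id.
- a row (venue_id=7): matches 1 b row(s) → 1 output row(s).
- a row (venue_id=8): matches 3 b row(s) → 3 output row(s).
- a row (venue_id=8): matches 3 b row(s) → 3 output row(s).
- a row (venue_id=8): matches 3 b row(s) → 3 output row(s).
- a row (venue_id=2): matches 1 b row(s) → 1 output row(s).
- a row (venue_id=1): matches 2 b row(s) → 2 output row(s).
- a row (venue_id=1): matches 2 b row(s) → 2 output row(s).

(1, Forum, Forum); (1, Forum, Gallery); (1, Gallery, Forum); (1, Gallery, Gallery); (2, Pavilion, Pavilion); (7, Gallery, Gallery); (8, Forum, Forum); (8, Forum, Loft); (8, Forum, Loft); (8, Loft, Forum); (8, Loft, Forum); (8, Loft, Loft); (8, Loft, Loft); (8, Loft, Loft); (8, Loft, Loft)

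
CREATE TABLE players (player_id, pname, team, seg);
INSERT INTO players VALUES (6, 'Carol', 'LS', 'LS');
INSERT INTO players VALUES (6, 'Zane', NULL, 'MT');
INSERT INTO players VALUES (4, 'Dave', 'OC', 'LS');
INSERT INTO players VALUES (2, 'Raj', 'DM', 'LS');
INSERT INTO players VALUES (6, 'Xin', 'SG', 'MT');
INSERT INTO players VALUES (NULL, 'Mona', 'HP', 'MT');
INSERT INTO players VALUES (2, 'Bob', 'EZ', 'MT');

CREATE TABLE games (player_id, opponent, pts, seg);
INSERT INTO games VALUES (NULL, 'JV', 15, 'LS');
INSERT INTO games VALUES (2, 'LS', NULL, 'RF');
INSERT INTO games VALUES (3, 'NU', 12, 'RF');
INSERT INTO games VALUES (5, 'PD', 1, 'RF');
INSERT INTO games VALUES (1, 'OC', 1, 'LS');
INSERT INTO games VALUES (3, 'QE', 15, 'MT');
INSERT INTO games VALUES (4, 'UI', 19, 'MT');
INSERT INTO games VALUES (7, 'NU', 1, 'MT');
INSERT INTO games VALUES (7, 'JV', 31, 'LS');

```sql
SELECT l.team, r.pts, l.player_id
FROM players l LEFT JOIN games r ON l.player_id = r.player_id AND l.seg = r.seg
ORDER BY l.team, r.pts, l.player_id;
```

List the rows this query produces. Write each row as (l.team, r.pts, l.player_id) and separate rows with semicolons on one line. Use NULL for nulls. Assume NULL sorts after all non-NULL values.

LEFT JOIN keeps every row from `players`; unmatched rows get NULL for `games`'s columns.
Matching on l.player_id = r.player_id AND l.seg = r.seg. A NULL in a compared column never satisfies the condition.
- l[0] player_id=6, seg=LS → no match; kept with NULLs on the r side.
- l[1] player_id=6, seg=MT → no match; kept with NULLs on the r side.
- l[2] player_id=4, seg=LS → no match; kept with NULLs on the r side.
- l[3] player_id=2, seg=LS → no match; kept with NULLs on the r side.
- l[4] player_id=6, seg=MT → no match; kept with NULLs on the r side.
- l[5] player_id=NULL, seg=MT → no match; kept with NULLs on the r side.
- l[6] player_id=2, seg=MT → no match; kept with NULLs on the r side.
After projecting and ordering:
l.team | r.pts | l.player_id
DM | NULL | 2
EZ | NULL | 2
HP | NULL | NULL
LS | NULL | 6
OC | NULL | 4
SG | NULL | 6
NULL | NULL | 6

(DM, NULL, 2); (EZ, NULL, 2); (HP, NULL, NULL); (LS, NULL, 6); (OC, NULL, 4); (SG, NULL, 6); (NULL, NULL, 6)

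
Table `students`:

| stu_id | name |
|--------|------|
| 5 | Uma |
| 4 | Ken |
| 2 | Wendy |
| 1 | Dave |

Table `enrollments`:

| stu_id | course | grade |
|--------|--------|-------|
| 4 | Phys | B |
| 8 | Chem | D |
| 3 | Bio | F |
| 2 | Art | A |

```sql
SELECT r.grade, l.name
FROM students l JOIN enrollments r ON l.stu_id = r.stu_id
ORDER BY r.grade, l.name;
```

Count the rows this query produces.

2

INNER JOIN keeps only pairs where the ON condition holds.
Matching on l.stu_id = r.stu_id.
- stu_id=5: no matching r row, dropped.
- stu_id=4: 1 matching r row(s), so 1 row(s) emitted.
- stu_id=2: 1 matching r row(s), so 1 row(s) emitted.
- stu_id=1: no matching r row, dropped.
Total: 2 rows.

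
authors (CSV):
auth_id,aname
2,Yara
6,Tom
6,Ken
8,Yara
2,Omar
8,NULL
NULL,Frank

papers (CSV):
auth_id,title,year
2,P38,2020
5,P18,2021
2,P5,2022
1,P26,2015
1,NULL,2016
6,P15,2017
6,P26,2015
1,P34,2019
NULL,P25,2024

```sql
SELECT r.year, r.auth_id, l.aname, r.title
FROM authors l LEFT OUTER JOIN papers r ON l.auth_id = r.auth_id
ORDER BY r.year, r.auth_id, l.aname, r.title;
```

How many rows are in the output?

11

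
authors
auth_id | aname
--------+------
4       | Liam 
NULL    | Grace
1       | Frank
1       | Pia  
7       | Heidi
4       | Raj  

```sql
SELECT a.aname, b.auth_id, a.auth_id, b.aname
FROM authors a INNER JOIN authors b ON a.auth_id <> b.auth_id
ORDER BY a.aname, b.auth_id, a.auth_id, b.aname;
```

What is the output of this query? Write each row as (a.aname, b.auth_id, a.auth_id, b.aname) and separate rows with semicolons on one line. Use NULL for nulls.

INNER JOIN keeps only pairs where the ON condition holds.
Matching on a.auth_id <> b.auth_id. A NULL in a compared column never satisfies the condition.
Matched pairs: 16.

(Frank, 4, 1, Liam); (Frank, 4, 1, Raj); (Frank, 7, 1, Heidi); (Heidi, 1, 7, Frank); (Heidi, 1, 7, Pia); (Heidi, 4, 7, Liam); (Heidi, 4, 7, Raj); (Liam, 1, 4, Frank); (Liam, 1, 4, Pia); (Liam, 7, 4, Heidi); (Pia, 4, 1, Liam); (Pia, 4, 1, Raj); (Pia, 7, 1, Heidi); (Raj, 1, 4, Frank); (Raj, 1, 4, Pia); (Raj, 7, 4, Heidi)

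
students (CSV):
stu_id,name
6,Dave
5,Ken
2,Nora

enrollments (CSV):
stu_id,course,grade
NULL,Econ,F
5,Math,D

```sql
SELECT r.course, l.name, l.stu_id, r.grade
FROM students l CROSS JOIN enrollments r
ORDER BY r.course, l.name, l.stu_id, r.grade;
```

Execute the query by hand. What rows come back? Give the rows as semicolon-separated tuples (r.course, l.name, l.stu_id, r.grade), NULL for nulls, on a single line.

(Econ, Dave, 6, F); (Econ, Ken, 5, F); (Econ, Nora, 2, F); (Math, Dave, 6, D); (Math, Ken, 5, D); (Math, Nora, 2, D)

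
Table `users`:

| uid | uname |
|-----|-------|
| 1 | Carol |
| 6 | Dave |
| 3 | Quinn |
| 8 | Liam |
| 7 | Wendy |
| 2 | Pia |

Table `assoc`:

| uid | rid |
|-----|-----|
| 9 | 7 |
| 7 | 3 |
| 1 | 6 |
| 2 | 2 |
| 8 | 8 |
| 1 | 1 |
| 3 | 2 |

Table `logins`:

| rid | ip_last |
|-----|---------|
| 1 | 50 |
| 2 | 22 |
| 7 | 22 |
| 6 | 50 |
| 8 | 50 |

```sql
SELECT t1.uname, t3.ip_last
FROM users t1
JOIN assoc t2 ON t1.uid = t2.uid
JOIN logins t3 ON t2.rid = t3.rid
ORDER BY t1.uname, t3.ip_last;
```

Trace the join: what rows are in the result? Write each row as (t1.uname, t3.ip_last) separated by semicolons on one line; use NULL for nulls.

(Carol, 50); (Carol, 50); (Liam, 50); (Pia, 22); (Quinn, 22)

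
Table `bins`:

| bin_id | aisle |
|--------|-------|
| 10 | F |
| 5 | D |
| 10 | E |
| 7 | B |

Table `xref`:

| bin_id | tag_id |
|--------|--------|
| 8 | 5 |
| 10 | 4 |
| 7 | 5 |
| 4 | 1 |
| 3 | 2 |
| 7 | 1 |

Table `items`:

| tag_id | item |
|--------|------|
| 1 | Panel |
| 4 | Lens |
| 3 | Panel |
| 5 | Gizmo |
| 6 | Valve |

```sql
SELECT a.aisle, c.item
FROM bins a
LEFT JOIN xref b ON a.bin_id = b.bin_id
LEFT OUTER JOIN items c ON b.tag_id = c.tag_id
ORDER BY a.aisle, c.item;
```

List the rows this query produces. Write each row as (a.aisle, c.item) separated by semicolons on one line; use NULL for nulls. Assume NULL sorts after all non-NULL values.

(B, Gizmo); (B, Panel); (D, NULL); (E, Lens); (F, Lens)

Evaluate left to right. First `bins a LEFT JOIN xref b` on bin_id: 5 row(s).
Then LEFT JOIN `items c` on tag_id: each of those 5 rows is kept; rows whose b.tag_id has no match in c get NULL for c's columns.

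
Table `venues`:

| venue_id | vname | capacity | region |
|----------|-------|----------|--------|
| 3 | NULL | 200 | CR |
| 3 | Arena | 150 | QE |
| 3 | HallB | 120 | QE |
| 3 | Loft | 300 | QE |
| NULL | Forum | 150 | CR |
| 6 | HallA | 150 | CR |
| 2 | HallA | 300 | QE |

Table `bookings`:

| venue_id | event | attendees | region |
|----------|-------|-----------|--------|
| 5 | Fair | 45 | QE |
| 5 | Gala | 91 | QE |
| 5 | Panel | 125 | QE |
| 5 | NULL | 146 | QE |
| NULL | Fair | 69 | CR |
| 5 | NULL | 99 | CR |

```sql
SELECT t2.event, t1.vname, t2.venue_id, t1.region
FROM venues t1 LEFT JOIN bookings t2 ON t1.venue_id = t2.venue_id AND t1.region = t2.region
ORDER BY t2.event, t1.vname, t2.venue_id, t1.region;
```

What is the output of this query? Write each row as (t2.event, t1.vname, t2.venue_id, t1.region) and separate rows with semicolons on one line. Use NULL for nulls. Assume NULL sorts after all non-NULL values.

(NULL, Arena, NULL, QE); (NULL, Forum, NULL, CR); (NULL, HallA, NULL, CR); (NULL, HallA, NULL, QE); (NULL, HallB, NULL, QE); (NULL, Loft, NULL, QE); (NULL, NULL, NULL, CR)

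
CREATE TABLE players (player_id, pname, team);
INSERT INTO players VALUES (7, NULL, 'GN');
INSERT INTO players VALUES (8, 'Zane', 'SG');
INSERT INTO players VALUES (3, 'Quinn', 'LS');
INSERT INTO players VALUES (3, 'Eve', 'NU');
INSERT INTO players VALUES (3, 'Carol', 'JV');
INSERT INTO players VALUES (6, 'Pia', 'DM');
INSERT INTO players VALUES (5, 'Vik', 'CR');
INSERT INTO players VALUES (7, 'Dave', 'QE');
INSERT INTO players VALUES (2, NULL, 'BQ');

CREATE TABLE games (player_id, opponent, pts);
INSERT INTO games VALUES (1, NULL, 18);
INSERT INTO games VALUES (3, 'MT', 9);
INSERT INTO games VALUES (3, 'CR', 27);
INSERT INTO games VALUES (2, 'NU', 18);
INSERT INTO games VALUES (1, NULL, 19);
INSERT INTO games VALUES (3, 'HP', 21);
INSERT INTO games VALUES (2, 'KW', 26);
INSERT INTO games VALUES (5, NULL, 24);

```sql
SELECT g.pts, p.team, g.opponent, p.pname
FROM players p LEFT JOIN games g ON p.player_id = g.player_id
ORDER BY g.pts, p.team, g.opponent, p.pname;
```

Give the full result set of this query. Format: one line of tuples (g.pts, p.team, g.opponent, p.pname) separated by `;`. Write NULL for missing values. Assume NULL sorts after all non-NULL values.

(9, JV, MT, Carol); (9, LS, MT, Quinn); (9, NU, MT, Eve); (18, BQ, NU, NULL); (21, JV, HP, Carol); (21, LS, HP, Quinn); (21, NU, HP, Eve); (24, CR, NULL, Vik); (26, BQ, KW, NULL); (27, JV, CR, Carol); (27, LS, CR, Quinn); (27, NU, CR, Eve); (NULL, DM, NULL, Pia); (NULL, GN, NULL, NULL); (NULL, QE, NULL, Dave); (NULL, SG, NULL, Zane)

LEFT JOIN keeps every row from `players`; unmatched rows get NULL for `games`'s columns.
Matching on p.player_id = g.player_id.
Matched pairs: 12; unmatched p rows kept: 4.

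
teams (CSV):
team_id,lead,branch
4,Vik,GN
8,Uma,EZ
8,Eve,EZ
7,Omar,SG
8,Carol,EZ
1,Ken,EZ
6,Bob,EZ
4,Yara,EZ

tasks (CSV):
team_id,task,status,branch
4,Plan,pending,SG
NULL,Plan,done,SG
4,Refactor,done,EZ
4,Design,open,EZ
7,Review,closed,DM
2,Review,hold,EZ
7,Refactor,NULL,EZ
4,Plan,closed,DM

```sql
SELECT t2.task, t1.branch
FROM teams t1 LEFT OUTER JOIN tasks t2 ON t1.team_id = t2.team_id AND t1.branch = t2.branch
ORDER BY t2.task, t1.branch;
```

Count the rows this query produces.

LEFT JOIN keeps every row from `teams`; unmatched rows get NULL for `tasks`'s columns.
Matching on t1.team_id = t2.team_id AND t1.branch = t2.branch. A NULL in a compared column never satisfies the condition.
- t1 row (team_id=4, branch=GN): no match → kept, t2 columns NULL.
- t1 row (team_id=8, branch=EZ): no match → kept, t2 columns NULL.
- t1 row (team_id=8, branch=EZ): no match → kept, t2 columns NULL.
- t1 row (team_id=7, branch=SG): no match → kept, t2 columns NULL.
- t1 row (team_id=8, branch=EZ): no match → kept, t2 columns NULL.
- t1 row (team_id=1, branch=EZ): no match → kept, t2 columns NULL.
- t1 row (team_id=6, branch=EZ): no match → kept, t2 columns NULL.
- t1 row (team_id=4, branch=EZ): matches 2 t2 row(s) → 2 output row(s).
Total: 2 matched + 7 padded = 9 rows.

9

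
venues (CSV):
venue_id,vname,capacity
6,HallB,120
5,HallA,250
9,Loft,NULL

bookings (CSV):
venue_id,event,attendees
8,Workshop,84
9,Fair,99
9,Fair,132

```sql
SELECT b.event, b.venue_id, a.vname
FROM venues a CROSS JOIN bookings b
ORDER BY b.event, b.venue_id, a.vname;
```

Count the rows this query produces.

CROSS JOIN pairs every row of `venues` with every row of `bookings`: 3 × 3 = 9 rows.

9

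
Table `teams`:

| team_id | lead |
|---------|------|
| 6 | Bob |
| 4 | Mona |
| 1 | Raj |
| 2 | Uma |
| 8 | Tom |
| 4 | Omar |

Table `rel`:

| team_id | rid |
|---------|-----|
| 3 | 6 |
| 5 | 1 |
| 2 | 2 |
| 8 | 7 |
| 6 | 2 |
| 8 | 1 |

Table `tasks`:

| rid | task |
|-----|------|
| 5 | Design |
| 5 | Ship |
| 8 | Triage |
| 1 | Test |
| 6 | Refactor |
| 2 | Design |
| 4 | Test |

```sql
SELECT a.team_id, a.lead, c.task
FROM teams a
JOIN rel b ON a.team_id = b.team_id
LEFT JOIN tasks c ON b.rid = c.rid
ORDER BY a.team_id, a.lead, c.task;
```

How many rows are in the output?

4

Evaluate left to right. First `teams a INNER JOIN rel b` on team_id: 4 row(s).
Then LEFT JOIN `tasks c` on rid: each of those 4 rows is kept; rows whose b.rid has no match in c get NULL for c's columns.
Result: 4 row(s).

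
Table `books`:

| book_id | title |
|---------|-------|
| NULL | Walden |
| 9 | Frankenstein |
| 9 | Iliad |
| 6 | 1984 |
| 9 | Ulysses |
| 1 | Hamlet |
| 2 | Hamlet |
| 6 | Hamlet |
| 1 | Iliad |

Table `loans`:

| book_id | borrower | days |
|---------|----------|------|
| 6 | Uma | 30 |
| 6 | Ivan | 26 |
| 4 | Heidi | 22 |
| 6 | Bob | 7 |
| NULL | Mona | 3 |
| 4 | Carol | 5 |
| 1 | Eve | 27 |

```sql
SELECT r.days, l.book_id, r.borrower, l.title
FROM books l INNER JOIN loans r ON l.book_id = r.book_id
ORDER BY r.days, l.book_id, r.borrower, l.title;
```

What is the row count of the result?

INNER JOIN keeps only pairs where the ON condition holds.
Matching on l.book_id = r.book_id. A NULL in a compared column never satisfies the condition.
- l[0] book_id=NULL → no match; dropped.
- l[1] book_id=9 → no match; dropped.
- l[2] book_id=9 → no match; dropped.
- l[3] book_id=6 → 3 match(es) in r → 3 row(s).
- l[4] book_id=9 → no match; dropped.
- l[5] book_id=1 → 1 match(es) in r → 1 row(s).
- l[6] book_id=2 → no match; dropped.
- l[7] book_id=6 → 3 match(es) in r → 3 row(s).
- l[8] book_id=1 → 1 match(es) in r → 1 row(s).
Total: 8 rows.

8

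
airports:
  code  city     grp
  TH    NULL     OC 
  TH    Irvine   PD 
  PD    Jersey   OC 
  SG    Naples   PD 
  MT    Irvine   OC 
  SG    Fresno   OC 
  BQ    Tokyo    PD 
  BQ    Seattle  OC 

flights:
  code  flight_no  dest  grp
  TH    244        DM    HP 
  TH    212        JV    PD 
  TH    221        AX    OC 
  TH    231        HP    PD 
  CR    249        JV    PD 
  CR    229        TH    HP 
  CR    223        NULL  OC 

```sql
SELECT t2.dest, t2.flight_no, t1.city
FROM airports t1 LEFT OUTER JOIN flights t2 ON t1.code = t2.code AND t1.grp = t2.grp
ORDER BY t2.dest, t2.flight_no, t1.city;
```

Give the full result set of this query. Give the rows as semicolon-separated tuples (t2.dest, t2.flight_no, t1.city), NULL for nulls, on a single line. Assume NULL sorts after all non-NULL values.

(AX, 221, NULL); (HP, 231, Irvine); (JV, 212, Irvine); (NULL, NULL, Fresno); (NULL, NULL, Irvine); (NULL, NULL, Jersey); (NULL, NULL, Naples); (NULL, NULL, Seattle); (NULL, NULL, Tokyo)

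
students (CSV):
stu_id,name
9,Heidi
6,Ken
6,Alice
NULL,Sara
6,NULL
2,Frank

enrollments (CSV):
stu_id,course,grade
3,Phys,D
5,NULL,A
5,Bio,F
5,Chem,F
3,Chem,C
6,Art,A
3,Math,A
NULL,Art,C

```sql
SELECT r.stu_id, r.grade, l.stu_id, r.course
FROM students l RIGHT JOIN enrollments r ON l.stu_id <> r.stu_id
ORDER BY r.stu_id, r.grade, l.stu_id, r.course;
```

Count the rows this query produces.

33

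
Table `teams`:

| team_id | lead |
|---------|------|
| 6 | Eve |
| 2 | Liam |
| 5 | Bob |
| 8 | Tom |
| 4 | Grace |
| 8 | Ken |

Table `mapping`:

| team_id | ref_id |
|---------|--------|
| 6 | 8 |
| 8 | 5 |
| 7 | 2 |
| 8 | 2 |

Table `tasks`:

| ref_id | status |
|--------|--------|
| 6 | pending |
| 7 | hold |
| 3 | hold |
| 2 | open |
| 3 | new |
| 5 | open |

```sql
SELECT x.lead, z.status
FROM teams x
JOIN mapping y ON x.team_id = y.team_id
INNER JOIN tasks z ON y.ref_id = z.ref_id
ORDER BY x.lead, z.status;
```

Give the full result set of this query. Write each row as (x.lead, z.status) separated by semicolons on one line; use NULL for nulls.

Joins associate left-to-right: teams INNER JOIN mapping on team_id gives 5 intermediate row(s).
Then INNER JOIN `tasks z` on ref_id: keep only rows whose y.ref_id appears in z.

(Ken, open); (Ken, open); (Tom, open); (Tom, open)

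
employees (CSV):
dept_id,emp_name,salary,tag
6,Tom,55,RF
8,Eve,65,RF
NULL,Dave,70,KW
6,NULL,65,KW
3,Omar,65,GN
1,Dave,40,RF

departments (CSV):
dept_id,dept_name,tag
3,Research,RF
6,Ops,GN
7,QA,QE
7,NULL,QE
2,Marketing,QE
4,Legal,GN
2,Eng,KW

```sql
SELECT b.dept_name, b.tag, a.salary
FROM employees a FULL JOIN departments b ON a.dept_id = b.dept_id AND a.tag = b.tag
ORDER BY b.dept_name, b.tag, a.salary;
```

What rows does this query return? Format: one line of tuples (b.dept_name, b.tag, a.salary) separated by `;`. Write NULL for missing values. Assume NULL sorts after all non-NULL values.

(Eng, KW, NULL); (Legal, GN, NULL); (Marketing, QE, NULL); (Ops, GN, NULL); (QA, QE, NULL); (Research, RF, NULL); (NULL, QE, NULL); (NULL, NULL, 40); (NULL, NULL, 55); (NULL, NULL, 65); (NULL, NULL, 65); (NULL, NULL, 65); (NULL, NULL, 70)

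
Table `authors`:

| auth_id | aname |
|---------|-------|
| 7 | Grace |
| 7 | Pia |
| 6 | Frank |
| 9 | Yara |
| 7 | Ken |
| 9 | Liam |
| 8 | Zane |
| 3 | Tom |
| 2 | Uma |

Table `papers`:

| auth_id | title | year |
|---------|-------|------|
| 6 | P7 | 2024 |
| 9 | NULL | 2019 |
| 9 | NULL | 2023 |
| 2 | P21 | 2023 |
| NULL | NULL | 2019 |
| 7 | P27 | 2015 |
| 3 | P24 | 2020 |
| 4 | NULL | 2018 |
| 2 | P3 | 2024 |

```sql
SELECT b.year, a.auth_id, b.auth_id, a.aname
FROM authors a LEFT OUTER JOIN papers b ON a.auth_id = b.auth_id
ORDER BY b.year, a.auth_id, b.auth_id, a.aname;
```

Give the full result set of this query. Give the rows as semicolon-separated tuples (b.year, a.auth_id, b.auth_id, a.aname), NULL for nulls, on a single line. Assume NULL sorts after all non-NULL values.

(2015, 7, 7, Grace); (2015, 7, 7, Ken); (2015, 7, 7, Pia); (2019, 9, 9, Liam); (2019, 9, 9, Yara); (2020, 3, 3, Tom); (2023, 2, 2, Uma); (2023, 9, 9, Liam); (2023, 9, 9, Yara); (2024, 2, 2, Uma); (2024, 6, 6, Frank); (NULL, 8, NULL, Zane)

LEFT JOIN keeps every row from `authors`; unmatched rows get NULL for `papers`'s columns.
Matching on a.auth_id = b.auth_id. A NULL in a compared column never satisfies the condition.
Matched pairs: 11; unmatched a rows kept: 1.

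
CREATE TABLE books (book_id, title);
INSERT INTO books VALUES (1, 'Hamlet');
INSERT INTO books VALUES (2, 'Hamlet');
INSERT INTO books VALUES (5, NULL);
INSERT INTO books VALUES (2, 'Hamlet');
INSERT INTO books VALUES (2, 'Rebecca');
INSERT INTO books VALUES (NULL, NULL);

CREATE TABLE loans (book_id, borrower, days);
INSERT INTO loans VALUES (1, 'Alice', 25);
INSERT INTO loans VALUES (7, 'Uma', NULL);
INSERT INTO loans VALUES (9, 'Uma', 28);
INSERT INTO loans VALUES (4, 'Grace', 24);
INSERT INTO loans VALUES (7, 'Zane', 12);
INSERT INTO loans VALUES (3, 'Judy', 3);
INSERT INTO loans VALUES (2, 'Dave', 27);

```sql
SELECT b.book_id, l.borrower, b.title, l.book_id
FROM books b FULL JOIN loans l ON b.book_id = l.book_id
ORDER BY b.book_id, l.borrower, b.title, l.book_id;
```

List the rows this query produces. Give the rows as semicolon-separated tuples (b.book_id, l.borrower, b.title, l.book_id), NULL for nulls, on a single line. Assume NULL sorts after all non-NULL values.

(1, Alice, Hamlet, 1); (2, Dave, Hamlet, 2); (2, Dave, Hamlet, 2); (2, Dave, Rebecca, 2); (5, NULL, NULL, NULL); (NULL, Grace, NULL, 4); (NULL, Judy, NULL, 3); (NULL, Uma, NULL, 7); (NULL, Uma, NULL, 9); (NULL, Zane, NULL, 7); (NULL, NULL, NULL, NULL)

FULL OUTER JOIN keeps every row from both sides; unmatched rows get NULL for the other side's columns.
Matching on b.book_id = l.book_id. A NULL in a compared column never satisfies the condition.
- b row (book_id=1): matches 1 l row(s) → 1 output row(s).
- b row (book_id=2): matches 1 l row(s) → 1 output row(s).
- b row (book_id=5): no match → kept, l columns NULL.
- b row (book_id=2): matches 1 l row(s) → 1 output row(s).
- b row (book_id=2): matches 1 l row(s) → 1 output row(s).
- b row (book_id=NULL): no match → kept, l columns NULL.
- plus 5 unmatched l row(s), each kept with NULL b columns.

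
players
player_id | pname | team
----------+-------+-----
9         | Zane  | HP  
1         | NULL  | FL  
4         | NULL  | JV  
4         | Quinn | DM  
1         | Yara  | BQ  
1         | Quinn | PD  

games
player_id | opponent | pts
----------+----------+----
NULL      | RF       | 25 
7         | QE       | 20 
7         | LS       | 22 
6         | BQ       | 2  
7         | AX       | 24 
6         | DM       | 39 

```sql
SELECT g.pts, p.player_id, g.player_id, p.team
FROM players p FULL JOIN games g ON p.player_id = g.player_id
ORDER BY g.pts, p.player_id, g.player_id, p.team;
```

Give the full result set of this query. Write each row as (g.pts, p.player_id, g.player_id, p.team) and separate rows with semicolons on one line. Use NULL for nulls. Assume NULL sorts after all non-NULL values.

FULL OUTER JOIN keeps every row from both sides; unmatched rows get NULL for the other side's columns.
Matching on p.player_id = g.player_id. A NULL in a compared column never satisfies the condition.
- p[0] player_id=9 → no match; kept with NULLs on the g side.
- p[1] player_id=1 → no match; kept with NULLs on the g side.
- p[2] player_id=4 → no match; kept with NULLs on the g side.
- p[3] player_id=4 → no match; kept with NULLs on the g side.
- p[4] player_id=1 → no match; kept with NULLs on the g side.
- p[5] player_id=1 → no match; kept with NULLs on the g side.
- plus 6 unmatched g row(s), each kept with NULL p columns.

(2, NULL, 6, NULL); (20, NULL, 7, NULL); (22, NULL, 7, NULL); (24, NULL, 7, NULL); (25, NULL, NULL, NULL); (39, NULL, 6, NULL); (NULL, 1, NULL, BQ); (NULL, 1, NULL, FL); (NULL, 1, NULL, PD); (NULL, 4, NULL, DM); (NULL, 4, NULL, JV); (NULL, 9, NULL, HP)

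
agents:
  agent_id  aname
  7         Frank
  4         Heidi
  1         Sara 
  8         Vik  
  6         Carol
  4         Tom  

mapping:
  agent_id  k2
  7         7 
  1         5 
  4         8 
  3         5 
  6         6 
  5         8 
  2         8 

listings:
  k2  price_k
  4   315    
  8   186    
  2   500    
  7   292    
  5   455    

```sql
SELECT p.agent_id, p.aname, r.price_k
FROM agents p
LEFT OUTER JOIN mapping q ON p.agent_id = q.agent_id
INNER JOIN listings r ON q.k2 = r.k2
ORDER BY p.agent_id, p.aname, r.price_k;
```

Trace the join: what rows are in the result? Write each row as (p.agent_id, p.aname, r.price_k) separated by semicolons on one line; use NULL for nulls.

(1, Sara, 455); (4, Heidi, 186); (4, Tom, 186); (7, Frank, 292)

Step 1 — p LEFT JOIN q on agent_id → 6 row(s).
Then INNER JOIN `listings r` on k2: keep only rows whose q.k2 appears in r.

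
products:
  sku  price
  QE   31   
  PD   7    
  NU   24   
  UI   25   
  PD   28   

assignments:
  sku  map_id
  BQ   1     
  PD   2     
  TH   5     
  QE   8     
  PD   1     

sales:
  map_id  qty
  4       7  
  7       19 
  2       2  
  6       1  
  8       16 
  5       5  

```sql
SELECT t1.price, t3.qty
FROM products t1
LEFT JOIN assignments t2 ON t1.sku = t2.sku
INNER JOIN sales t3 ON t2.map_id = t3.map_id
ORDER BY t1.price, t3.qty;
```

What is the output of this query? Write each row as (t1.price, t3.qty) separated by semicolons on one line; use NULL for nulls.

(7, 2); (28, 2); (31, 16)

Joins associate left-to-right: products LEFT JOIN assignments on sku gives 7 intermediate row(s).
Then INNER JOIN `sales t3` on map_id: keep only rows whose t2.map_id appears in t3.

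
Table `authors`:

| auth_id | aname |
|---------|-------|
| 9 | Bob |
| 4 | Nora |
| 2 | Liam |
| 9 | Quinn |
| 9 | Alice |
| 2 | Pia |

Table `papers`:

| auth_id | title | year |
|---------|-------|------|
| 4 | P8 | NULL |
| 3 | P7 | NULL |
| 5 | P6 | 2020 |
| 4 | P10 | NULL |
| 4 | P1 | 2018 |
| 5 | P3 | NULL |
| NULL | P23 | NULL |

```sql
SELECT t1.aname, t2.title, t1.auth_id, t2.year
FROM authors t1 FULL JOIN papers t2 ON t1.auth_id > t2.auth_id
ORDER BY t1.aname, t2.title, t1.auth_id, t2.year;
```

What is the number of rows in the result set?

FULL OUTER JOIN keeps every row from both sides; unmatched rows get NULL for the other side's columns.
Matching on t1.auth_id > t2.auth_id. A NULL in a compared column never satisfies the condition.
- auth_id=9: 6 matching t2 row(s), so 6 row(s) emitted.
- auth_id=4: 1 matching t2 row(s), so 1 row(s) emitted.
- auth_id=2: no t2 row matches, row kept with t2 columns NULL.
- auth_id=9: 6 matching t2 row(s), so 6 row(s) emitted.
- auth_id=9: 6 matching t2 row(s), so 6 row(s) emitted.
- auth_id=2: no t2 row matches, row kept with t2 columns NULL.
- plus 1 unmatched t2 row(s), each kept with NULL t1 columns.
Total: 19 matched + 3 padded = 22 rows.

22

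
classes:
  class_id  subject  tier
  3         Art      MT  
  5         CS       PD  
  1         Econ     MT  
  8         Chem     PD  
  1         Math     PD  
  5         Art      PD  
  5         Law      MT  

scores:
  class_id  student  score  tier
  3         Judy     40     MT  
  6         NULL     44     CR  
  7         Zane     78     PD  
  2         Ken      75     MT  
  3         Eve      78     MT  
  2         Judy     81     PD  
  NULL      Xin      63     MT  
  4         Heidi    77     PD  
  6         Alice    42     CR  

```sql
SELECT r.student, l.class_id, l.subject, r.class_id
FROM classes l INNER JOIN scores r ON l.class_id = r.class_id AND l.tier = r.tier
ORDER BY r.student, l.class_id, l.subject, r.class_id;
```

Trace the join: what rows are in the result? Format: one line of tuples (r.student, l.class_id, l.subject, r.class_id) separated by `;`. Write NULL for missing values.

(Eve, 3, Art, 3); (Judy, 3, Art, 3)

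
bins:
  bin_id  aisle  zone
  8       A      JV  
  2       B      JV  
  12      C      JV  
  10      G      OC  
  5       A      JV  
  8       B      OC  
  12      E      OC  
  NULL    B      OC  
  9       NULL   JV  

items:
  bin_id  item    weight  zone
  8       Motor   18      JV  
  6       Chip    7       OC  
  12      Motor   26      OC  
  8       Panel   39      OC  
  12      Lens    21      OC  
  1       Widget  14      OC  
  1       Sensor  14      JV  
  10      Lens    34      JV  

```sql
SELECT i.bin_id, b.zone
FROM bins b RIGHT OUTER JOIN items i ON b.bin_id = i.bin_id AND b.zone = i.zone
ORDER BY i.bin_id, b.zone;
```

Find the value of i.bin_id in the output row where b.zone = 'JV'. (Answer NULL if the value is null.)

RIGHT JOIN keeps every row from `items`; unmatched rows get NULL for `bins`'s columns.
Matching on b.bin_id = i.bin_id AND b.zone = i.zone. A NULL in a compared column never satisfies the condition.
Matched pairs: 4; unmatched i rows kept: 4.

8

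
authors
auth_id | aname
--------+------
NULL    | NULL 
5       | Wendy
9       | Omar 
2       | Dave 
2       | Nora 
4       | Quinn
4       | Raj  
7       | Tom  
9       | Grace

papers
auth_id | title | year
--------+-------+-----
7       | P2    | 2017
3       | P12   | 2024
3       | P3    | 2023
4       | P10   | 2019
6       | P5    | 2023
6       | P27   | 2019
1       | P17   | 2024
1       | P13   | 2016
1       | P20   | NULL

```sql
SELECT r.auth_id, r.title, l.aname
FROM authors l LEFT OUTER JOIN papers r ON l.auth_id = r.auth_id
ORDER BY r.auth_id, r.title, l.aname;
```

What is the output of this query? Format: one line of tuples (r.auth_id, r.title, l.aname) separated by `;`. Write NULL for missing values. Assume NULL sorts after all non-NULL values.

LEFT JOIN keeps every row from `authors`; unmatched rows get NULL for `papers`'s columns.
Matching on l.auth_id = r.auth_id. A NULL in a compared column never satisfies the condition.
Matched pairs: 3; unmatched l rows kept: 6.

(4, P10, Quinn); (4, P10, Raj); (7, P2, Tom); (NULL, NULL, Dave); (NULL, NULL, Grace); (NULL, NULL, Nora); (NULL, NULL, Omar); (NULL, NULL, Wendy); (NULL, NULL, NULL)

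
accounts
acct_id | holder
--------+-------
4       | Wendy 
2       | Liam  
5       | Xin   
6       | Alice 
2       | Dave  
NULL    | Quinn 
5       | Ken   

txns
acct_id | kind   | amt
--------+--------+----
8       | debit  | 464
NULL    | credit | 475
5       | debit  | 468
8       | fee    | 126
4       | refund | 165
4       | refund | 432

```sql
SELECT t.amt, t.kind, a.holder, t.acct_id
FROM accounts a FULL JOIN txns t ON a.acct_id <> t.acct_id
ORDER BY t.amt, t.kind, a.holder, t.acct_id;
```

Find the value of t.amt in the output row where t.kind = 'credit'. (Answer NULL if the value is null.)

475

FULL OUTER JOIN keeps every row from both sides; unmatched rows get NULL for the other side's columns.
Matching on a.acct_id <> t.acct_id. A NULL in a compared column never satisfies the condition.
Matched pairs: 26; unmatched a rows kept: 1; unmatched t rows kept: 1.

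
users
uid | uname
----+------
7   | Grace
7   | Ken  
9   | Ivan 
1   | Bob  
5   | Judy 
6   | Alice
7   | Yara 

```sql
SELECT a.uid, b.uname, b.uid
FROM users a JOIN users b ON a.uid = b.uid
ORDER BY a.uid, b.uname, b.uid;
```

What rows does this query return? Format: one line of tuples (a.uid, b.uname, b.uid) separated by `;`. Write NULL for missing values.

INNER JOIN keeps only pairs where the ON condition holds.
Matching on a.uid = b.uid.
- a (uid=7) pairs with 3 row(s) of b.
- a (uid=7) pairs with 3 row(s) of b.
- a (uid=9) pairs with 1 row(s) of b.
- a (uid=1) pairs with 1 row(s) of b.
- a (uid=5) pairs with 1 row(s) of b.
- a (uid=6) pairs with 1 row(s) of b.
- a (uid=7) pairs with 3 row(s) of b.

(1, Bob, 1); (5, Judy, 5); (6, Alice, 6); (7, Grace, 7); (7, Grace, 7); (7, Grace, 7); (7, Ken, 7); (7, Ken, 7); (7, Ken, 7); (7, Yara, 7); (7, Yara, 7); (7, Yara, 7); (9, Ivan, 9)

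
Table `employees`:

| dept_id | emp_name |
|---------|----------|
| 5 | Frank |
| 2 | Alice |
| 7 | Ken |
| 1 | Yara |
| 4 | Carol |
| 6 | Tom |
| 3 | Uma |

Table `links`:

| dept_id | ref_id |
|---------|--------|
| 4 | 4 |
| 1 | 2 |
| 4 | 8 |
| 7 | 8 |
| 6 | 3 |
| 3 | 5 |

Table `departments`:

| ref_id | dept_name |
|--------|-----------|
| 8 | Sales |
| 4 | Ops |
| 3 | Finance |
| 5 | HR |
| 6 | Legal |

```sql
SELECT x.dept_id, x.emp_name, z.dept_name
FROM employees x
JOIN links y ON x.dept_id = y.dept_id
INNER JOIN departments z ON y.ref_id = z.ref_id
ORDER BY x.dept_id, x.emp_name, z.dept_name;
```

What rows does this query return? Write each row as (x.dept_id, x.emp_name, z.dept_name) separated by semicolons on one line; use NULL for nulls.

Step 1 — x INNER JOIN y on dept_id → 6 row(s).
Then INNER JOIN `departments z` on ref_id: keep only rows whose y.ref_id appears in z.

(3, Uma, HR); (4, Carol, Ops); (4, Carol, Sales); (6, Tom, Finance); (7, Ken, Sales)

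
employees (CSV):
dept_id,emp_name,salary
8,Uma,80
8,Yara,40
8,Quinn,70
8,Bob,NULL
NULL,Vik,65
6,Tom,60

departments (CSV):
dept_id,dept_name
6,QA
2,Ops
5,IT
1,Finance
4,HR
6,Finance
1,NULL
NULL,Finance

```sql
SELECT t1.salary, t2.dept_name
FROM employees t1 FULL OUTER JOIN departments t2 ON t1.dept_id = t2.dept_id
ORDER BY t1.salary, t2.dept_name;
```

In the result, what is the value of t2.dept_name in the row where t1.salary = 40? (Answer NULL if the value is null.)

NULL

FULL OUTER JOIN keeps every row from both sides; unmatched rows get NULL for the other side's columns.
Matching on t1.dept_id = t2.dept_id. A NULL in a compared column never satisfies the condition.
- t1 row (dept_id=8): no match → kept, t2 columns NULL.
- t1 row (dept_id=8): no match → kept, t2 columns NULL.
- t1 row (dept_id=8): no match → kept, t2 columns NULL.
- t1 row (dept_id=8): no match → kept, t2 columns NULL.
- t1 row (dept_id=NULL): no match → kept, t2 columns NULL.
- t1 row (dept_id=6): matches 2 t2 row(s) → 2 output row(s).
- 6 t2 row(s) had no t1 match → kept, t1 columns NULL.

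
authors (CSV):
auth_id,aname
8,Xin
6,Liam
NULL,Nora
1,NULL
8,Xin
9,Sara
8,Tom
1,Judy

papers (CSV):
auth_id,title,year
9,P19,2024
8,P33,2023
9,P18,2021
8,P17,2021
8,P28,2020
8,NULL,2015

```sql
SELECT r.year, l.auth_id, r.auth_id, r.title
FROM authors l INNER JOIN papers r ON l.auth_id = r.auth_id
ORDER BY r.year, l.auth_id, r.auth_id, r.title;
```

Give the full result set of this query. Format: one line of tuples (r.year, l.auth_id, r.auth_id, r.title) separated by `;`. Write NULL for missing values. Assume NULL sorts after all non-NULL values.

INNER JOIN keeps only pairs where the ON condition holds.
Matching on l.auth_id = r.auth_id. A NULL in a compared column never satisfies the condition.
- l[0] auth_id=8 → 4 match(es) in r → 4 row(s).
- l[1] auth_id=6 → no match; dropped.
- l[2] auth_id=NULL → no match; dropped.
- l[3] auth_id=1 → no match; dropped.
- l[4] auth_id=8 → 4 match(es) in r → 4 row(s).
- l[5] auth_id=9 → 2 match(es) in r → 2 row(s).
- l[6] auth_id=8 → 4 match(es) in r → 4 row(s).
- l[7] auth_id=1 → no match; dropped.

(2015, 8, 8, NULL); (2015, 8, 8, NULL); (2015, 8, 8, NULL); (2020, 8, 8, P28); (2020, 8, 8, P28); (2020, 8, 8, P28); (2021, 8, 8, P17); (2021, 8, 8, P17); (2021, 8, 8, P17); (2021, 9, 9, P18); (2023, 8, 8, P33); (2023, 8, 8, P33); (2023, 8, 8, P33); (2024, 9, 9, P19)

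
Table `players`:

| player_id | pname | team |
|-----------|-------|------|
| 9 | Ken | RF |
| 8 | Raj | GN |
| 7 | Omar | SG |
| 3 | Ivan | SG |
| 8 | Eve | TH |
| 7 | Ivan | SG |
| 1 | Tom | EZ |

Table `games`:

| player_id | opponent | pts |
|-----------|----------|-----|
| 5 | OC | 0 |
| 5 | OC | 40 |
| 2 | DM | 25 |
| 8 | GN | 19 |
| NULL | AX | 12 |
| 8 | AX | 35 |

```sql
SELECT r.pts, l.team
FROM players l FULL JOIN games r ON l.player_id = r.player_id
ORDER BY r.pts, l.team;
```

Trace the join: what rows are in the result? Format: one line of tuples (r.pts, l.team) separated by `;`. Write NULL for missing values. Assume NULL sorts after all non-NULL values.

(0, NULL); (12, NULL); (19, GN); (19, TH); (25, NULL); (35, GN); (35, TH); (40, NULL); (NULL, EZ); (NULL, RF); (NULL, SG); (NULL, SG); (NULL, SG)

FULL OUTER JOIN keeps every row from both sides; unmatched rows get NULL for the other side's columns.
Matching on l.player_id = r.player_id. A NULL in a compared column never satisfies the condition.
- l[0] player_id=9 → no match; kept with NULLs on the r side.
- l[1] player_id=8 → 2 match(es) in r → 2 row(s).
- l[2] player_id=7 → no match; kept with NULLs on the r side.
- l[3] player_id=3 → no match; kept with NULLs on the r side.
- l[4] player_id=8 → 2 match(es) in r → 2 row(s).
- l[5] player_id=7 → no match; kept with NULLs on the r side.
- l[6] player_id=1 → no match; kept with NULLs on the r side.
- plus 4 unmatched r row(s), each kept with NULL l columns.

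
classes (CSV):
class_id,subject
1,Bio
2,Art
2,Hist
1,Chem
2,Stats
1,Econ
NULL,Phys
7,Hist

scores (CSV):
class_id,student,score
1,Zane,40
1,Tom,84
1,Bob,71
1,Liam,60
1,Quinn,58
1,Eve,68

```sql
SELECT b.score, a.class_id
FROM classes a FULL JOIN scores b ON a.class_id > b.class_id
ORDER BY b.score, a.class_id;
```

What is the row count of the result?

28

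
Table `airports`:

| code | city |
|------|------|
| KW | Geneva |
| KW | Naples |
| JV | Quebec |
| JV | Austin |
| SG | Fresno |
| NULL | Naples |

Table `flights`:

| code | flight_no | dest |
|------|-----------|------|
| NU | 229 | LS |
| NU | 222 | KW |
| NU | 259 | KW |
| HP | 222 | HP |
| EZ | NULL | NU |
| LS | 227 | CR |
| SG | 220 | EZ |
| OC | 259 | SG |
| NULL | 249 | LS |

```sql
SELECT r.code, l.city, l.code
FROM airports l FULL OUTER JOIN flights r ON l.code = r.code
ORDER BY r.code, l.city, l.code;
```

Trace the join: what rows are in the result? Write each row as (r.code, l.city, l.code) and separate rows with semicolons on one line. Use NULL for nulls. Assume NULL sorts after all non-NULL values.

FULL OUTER JOIN keeps every row from both sides; unmatched rows get NULL for the other side's columns.
Matching on l.code = r.code. A NULL in a compared column never satisfies the condition.
- code=KW: no r row matches, row kept with r columns NULL.
- code=KW: no r row matches, row kept with r columns NULL.
- code=JV: no r row matches, row kept with r columns NULL.
- code=JV: no r row matches, row kept with r columns NULL.
- code=SG: 1 matching r row(s), so 1 row(s) emitted.
- code=NULL: no r row matches, row kept with r columns NULL.
- plus 8 unmatched r row(s), each kept with NULL l columns.

(EZ, NULL, NULL); (HP, NULL, NULL); (LS, NULL, NULL); (NU, NULL, NULL); (NU, NULL, NULL); (NU, NULL, NULL); (OC, NULL, NULL); (SG, Fresno, SG); (NULL, Austin, JV); (NULL, Geneva, KW); (NULL, Naples, KW); (NULL, Naples, NULL); (NULL, Quebec, JV); (NULL, NULL, NULL)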